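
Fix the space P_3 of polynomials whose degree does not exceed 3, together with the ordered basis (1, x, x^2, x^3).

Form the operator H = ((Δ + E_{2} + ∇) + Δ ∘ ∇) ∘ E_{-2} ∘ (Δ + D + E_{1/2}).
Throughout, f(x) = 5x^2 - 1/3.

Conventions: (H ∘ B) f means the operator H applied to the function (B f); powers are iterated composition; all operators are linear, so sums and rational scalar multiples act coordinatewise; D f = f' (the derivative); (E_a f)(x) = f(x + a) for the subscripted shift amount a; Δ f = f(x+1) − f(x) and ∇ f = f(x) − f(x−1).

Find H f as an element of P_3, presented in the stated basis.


Δ f = 10x + 5
D f = 10x
E_{1/2} f = 5x^2 + 5x + 11/12
(Δ + D + E_{1/2}) f = 5x^2 + 25x + 71/12
E_{-2} (Δ + D + E_{1/2}) f = 5x^2 + 5x - 289/12
Δ E_{-2} (Δ + D + E_{1/2}) f = 10x + 10
E_{2} E_{-2} (Δ + D + E_{1/2}) f = 5x^2 + 25x + 71/12
∇ E_{-2} (Δ + D + E_{1/2}) f = 10x
(Δ + E_{2} + ∇) E_{-2} (Δ + D + E_{1/2}) f = 5x^2 + 45x + 191/12
∇ E_{-2} (Δ + D + E_{1/2}) f = 10x
Δ ∇ E_{-2} (Δ + D + E_{1/2}) f = 10
((Δ + E_{2} + ∇) + Δ ∘ ∇) E_{-2} (Δ + D + E_{1/2}) f = 5x^2 + 45x + 311/12

the image equals g(x) = 5x^2 + 45x + 311/12


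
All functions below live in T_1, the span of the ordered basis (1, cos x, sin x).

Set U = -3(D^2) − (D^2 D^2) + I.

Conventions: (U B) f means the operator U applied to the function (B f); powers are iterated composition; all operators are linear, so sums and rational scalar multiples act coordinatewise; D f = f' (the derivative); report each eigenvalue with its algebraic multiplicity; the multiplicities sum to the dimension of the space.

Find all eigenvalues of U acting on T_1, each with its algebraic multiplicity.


λ = 1 (multiplicity 1), λ = 3 (multiplicity 2)

image of 1: 1
image of cos x: 3cos x
image of sin x: 3sin x
the matrix is diagonal; its diagonal is (1, 3, 3)
for a triangular matrix the eigenvalues are the diagonal entries, with algebraic multiplicity their repetition count


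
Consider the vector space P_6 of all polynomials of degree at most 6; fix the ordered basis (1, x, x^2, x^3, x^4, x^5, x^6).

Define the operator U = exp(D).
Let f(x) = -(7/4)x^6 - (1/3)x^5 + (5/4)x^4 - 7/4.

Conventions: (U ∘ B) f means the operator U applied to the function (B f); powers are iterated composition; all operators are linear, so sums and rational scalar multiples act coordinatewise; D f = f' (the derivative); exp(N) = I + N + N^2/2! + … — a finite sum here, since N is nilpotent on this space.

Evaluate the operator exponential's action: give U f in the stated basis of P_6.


order-1 term: -(21/2)x^5 - (5/3)x^4 + 5x^3
order-2 term: -(105/4)x^4 - (10/3)x^3 + (15/2)x^2
order-3 term: -35x^3 - (10/3)x^2 + 5x
order-4 term: -(105/4)x^2 - (5/3)x + 5/4
order-5 term: -(21/2)x - 1/3
order-6 term: -7/4
the series for exp(D) f terminates at order 6
exp(D) f = -(7/4)x^6 - (65/6)x^5 - (80/3)x^4 - (100/3)x^3 - (265/12)x^2 - (43/6)x - 31/12

g(x) = -(7/4)x^6 - (65/6)x^5 - (80/3)x^4 - (100/3)x^3 - (265/12)x^2 - (43/6)x - 31/12


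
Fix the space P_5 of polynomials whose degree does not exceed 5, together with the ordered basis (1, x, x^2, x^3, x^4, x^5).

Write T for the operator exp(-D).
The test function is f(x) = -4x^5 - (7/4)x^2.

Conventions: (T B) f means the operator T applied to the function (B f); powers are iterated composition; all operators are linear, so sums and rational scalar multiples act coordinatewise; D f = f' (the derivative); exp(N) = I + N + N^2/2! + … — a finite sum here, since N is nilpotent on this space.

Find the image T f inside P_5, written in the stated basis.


g(x) = -4x^5 + 20x^4 - 40x^3 + (153/4)x^2 - (33/2)x + 9/4

order-1 term: 20x^4 + (7/2)x
order-2 term: -40x^3 - 7/4
order-3 term: 40x^2
order-4 term: -20x
order-5 term: 4
the series for exp(-D) f terminates at order 5
exp(-D) f = -4x^5 + 20x^4 - 40x^3 + (153/4)x^2 - (33/2)x + 9/4


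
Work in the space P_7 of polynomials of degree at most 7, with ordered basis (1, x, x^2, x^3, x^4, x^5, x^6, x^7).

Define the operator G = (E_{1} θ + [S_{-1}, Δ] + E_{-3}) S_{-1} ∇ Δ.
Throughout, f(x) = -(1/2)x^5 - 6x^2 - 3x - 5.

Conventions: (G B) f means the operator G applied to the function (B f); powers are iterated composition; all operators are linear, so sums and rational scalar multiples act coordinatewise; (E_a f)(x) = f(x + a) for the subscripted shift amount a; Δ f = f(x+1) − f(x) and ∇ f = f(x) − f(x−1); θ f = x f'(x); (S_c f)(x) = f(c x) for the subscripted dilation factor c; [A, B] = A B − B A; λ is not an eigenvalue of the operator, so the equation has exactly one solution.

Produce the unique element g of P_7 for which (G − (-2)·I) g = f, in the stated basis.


write g with unknown coordinates in the stated basis and equate coefficients in (G − (-2)·I) g = f
solving from the highest basis element down gives g = -(1/4)x^5 - 10x^3 - 18x^2 - 154x + 141/2
check: G g = 20x^3 + 30x^2 + 305x - 146
so G g − (-2)·g = -(1/2)x^5 - 6x^2 - 3x - 5 = f ✓

g(x) = -(1/4)x^5 - 10x^3 - 18x^2 - 154x + 141/2


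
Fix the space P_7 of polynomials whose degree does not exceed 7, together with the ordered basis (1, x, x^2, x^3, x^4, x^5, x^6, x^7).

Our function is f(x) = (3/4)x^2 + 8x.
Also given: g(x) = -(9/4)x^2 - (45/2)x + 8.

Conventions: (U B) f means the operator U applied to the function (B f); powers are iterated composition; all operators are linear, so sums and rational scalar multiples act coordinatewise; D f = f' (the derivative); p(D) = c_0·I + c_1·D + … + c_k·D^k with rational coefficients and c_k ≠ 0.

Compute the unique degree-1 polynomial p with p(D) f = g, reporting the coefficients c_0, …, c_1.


D^0 f = (3/4)x^2 + 8x
D^1 f = (3/2)x + 8
matching coefficients of g against c_0 f + c_1 Df + … from the top degree down determines the c_i
solution: c_0 = -3, c_1 = 1

p(D) = -3·I + D, i.e. c_0 = -3, c_1 = 1


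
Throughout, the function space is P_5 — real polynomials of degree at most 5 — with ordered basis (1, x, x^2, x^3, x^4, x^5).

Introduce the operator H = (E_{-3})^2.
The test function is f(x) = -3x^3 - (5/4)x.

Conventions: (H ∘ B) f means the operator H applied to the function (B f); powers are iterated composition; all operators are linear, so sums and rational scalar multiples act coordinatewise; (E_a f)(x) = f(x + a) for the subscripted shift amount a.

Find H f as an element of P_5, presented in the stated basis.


the image equals g(x) = -3x^3 + 54x^2 - (1301/4)x + 1311/2

E_{-3} f = -3x^3 + 27x^2 - (329/4)x + 339/4
E_{-3} E_{-3} f = -3x^3 + 54x^2 - (1301/4)x + 1311/2


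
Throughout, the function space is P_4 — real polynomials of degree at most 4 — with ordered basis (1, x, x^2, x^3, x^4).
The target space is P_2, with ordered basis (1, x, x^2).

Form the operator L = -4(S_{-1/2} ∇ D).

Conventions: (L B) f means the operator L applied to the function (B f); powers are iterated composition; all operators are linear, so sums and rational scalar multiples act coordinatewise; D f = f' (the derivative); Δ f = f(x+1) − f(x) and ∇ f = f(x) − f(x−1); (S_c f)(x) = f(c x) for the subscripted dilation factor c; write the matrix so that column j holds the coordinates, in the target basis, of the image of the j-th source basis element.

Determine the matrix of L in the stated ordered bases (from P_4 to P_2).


image of 1: 0
image of x: 0
image of x^2: -8
image of x^3: 12x + 12
image of x^4: -12x^2 - 24x - 16
each image's coordinates form column j of the matrix

the matrix is [[0, 0, -8, 12, -16]; [0, 0, 0, 12, -24]; [0, 0, 0, 0, -12]] (rows listed top to bottom)


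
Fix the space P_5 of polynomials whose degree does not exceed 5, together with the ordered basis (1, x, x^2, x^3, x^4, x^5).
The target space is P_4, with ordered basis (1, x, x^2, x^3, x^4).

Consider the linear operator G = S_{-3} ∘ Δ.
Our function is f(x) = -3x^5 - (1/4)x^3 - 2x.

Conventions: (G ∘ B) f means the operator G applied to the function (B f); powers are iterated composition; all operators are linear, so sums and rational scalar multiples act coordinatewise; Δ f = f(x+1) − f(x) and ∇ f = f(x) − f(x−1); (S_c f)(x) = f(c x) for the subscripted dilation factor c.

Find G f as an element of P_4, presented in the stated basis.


the result is g(x) = -1215x^4 + 810x^3 - (1107/4)x^2 + (189/4)x - 21/4

Δ f = -15x^4 - 30x^3 - (123/4)x^2 - (63/4)x - 21/4
S_{-3} Δ f = -1215x^4 + 810x^3 - (1107/4)x^2 + (189/4)x - 21/4


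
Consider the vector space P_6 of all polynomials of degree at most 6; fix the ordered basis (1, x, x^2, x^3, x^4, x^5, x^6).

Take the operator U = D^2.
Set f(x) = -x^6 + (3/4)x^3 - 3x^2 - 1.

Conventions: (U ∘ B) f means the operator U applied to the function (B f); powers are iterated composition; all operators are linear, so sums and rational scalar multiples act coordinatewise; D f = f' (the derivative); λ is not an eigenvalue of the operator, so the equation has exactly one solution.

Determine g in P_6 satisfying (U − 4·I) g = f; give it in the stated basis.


the image equals g(x) = (1/4)x^6 + (15/8)x^4 - (3/16)x^3 + (51/8)x^2 - (9/32)x + 55/16

write g with unknown coordinates in the stated basis and equate coefficients in (U − 4·I) g = f
solving from the highest basis element down gives g = (1/4)x^6 + (15/8)x^4 - (3/16)x^3 + (51/8)x^2 - (9/32)x + 55/16
check: U g = (15/2)x^4 + (45/2)x^2 - (9/8)x + 51/4
so U g − 4·g = -x^6 + (3/4)x^3 - 3x^2 - 1 = f ✓


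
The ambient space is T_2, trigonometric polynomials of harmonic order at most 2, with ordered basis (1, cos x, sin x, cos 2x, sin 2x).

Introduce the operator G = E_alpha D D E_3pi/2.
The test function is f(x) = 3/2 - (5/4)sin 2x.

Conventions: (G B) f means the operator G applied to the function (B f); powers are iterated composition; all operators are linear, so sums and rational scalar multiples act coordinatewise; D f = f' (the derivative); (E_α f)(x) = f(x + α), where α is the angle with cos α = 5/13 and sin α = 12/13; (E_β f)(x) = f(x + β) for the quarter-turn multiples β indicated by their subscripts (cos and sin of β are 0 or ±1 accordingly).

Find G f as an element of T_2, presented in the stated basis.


the result is g(x) = -(600/169)cos 2x + (595/169)sin 2x

E_3pi/2 f = 3/2 + (5/4)sin 2x
D E_3pi/2 f = (5/2)cos 2x
D D E_3pi/2 f = -5sin 2x
E_alpha (D D E_3pi/2) f = -(600/169)cos 2x + (595/169)sin 2x


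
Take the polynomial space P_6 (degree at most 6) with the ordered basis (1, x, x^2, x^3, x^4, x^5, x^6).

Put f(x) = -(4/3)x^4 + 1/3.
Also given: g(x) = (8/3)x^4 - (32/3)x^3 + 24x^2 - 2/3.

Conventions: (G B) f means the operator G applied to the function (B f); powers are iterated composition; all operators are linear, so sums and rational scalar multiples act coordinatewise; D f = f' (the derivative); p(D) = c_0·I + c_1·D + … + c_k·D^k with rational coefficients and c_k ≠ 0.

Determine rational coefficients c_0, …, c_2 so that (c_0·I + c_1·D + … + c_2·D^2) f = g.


c_0 = -2, c_1 = 2, c_2 = -3/2

D^0 f = -(4/3)x^4 + 1/3
D^1 f = -(16/3)x^3
D^2 f = -16x^2
matching coefficients of g against c_0 f + c_1 Df + … from the top degree down determines the c_i
solution: c_0 = -2, c_1 = 2, c_2 = -3/2


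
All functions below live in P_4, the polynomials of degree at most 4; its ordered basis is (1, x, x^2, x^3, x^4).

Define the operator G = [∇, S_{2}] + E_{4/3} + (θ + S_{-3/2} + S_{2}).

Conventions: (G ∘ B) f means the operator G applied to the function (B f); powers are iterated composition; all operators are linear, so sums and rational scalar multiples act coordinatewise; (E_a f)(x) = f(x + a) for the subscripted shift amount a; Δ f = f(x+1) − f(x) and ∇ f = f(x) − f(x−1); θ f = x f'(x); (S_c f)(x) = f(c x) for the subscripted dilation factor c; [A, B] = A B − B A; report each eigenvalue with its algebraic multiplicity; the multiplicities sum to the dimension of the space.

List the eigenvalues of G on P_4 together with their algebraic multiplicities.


image of 1: 3
image of x: (5/2)x + 7/3
image of x^2: (37/4)x^2 + (20/3)x - 11/9
image of x^3: (69/8)x^3 + 16x^2 - (38/3)x + 253/27
image of x^4: (417/16)x^4 + (112/3)x^3 - (184/3)x^2 + (1768/27)x - 959/81
the matrix is upper triangular; its diagonal is (3, 5/2, 37/4, 69/8, 417/16)
for a triangular matrix the eigenvalues are the diagonal entries, with algebraic multiplicity their repetition count

λ = 5/2 (multiplicity 1), λ = 3 (multiplicity 1), λ = 69/8 (multiplicity 1), λ = 37/4 (multiplicity 1), λ = 417/16 (multiplicity 1)


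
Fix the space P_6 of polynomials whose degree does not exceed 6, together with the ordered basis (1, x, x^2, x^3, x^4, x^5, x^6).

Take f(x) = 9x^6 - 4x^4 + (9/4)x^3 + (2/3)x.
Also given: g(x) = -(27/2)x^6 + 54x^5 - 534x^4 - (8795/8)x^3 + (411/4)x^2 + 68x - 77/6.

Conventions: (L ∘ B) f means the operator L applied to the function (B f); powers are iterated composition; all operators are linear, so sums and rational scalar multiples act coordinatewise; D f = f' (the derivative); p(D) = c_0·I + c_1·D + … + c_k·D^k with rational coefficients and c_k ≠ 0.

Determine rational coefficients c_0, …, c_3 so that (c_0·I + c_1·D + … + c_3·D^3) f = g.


D^0 f = 9x^6 - 4x^4 + (9/4)x^3 + (2/3)x
D^1 f = 54x^5 - 16x^3 + (27/4)x^2 + 2/3
D^2 f = 270x^4 - 48x^2 + (27/2)x
D^3 f = 1080x^3 - 96x + 27/2
matching coefficients of g against c_0 f + c_1 Df + … from the top degree down determines the c_i
solution: c_0 = -3/2, c_1 = 1, c_2 = -2, c_3 = -1

c_0 = -3/2, c_1 = 1, c_2 = -2, c_3 = -1


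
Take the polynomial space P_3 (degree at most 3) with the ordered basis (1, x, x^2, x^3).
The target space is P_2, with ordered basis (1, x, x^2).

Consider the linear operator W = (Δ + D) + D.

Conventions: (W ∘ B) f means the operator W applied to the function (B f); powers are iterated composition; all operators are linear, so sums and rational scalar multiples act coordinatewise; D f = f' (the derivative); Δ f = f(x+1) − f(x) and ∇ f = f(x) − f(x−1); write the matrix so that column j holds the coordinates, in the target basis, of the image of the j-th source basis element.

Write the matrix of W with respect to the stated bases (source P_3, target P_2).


image of 1: 0
image of x: 3
image of x^2: 6x + 1
image of x^3: 9x^2 + 3x + 1
each image's coordinates form column j of the matrix

the matrix is [[0, 3, 1, 1]; [0, 0, 6, 3]; [0, 0, 0, 9]] (rows listed top to bottom)


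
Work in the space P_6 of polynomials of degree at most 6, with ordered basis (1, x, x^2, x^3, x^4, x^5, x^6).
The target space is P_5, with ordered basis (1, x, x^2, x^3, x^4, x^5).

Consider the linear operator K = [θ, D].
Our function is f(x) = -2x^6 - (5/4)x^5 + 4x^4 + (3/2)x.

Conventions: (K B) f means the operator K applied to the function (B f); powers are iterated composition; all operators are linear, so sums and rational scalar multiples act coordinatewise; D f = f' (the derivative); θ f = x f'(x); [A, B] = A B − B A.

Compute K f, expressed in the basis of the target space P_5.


D f = -12x^5 - (25/4)x^4 + 16x^3 + 3/2
θ D f = -60x^5 - 25x^4 + 48x^3
θ f = -12x^6 - (25/4)x^5 + 16x^4 + (3/2)x
D θ f = -72x^5 - (125/4)x^4 + 64x^3 + 3/2
[θ, D] f = 12x^5 + (25/4)x^4 - 16x^3 - 3/2

the image equals g(x) = 12x^5 + (25/4)x^4 - 16x^3 - 3/2


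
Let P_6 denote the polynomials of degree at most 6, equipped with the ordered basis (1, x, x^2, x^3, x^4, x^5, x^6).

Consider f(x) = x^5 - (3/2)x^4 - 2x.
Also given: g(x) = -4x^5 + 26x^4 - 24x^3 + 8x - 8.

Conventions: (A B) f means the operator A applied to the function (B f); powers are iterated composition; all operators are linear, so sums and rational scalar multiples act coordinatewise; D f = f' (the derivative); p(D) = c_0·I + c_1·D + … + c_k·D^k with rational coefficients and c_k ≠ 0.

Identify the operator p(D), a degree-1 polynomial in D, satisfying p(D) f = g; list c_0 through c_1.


p(D) = -4·I + 4·D, i.e. c_0 = -4, c_1 = 4

D^0 f = x^5 - (3/2)x^4 - 2x
D^1 f = 5x^4 - 6x^3 - 2
matching coefficients of g against c_0 f + c_1 Df + … from the top degree down determines the c_i
solution: c_0 = -4, c_1 = 4


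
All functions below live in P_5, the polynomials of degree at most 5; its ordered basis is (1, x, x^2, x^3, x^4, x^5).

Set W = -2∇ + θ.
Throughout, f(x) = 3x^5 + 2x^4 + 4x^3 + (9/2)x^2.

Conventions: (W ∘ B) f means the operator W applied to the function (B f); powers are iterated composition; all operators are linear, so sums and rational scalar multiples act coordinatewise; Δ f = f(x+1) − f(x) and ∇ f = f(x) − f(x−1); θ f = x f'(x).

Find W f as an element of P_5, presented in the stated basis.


∇ f = 15x^4 - 22x^3 + 30x^2 - 10x + 1/2
(-2∇) f = -30x^4 + 44x^3 - 60x^2 + 20x - 1
θ f = 15x^5 + 8x^4 + 12x^3 + 9x^2
(-2∇ + θ) f = 15x^5 - 22x^4 + 56x^3 - 51x^2 + 20x - 1

the result is g(x) = 15x^5 - 22x^4 + 56x^3 - 51x^2 + 20x - 1


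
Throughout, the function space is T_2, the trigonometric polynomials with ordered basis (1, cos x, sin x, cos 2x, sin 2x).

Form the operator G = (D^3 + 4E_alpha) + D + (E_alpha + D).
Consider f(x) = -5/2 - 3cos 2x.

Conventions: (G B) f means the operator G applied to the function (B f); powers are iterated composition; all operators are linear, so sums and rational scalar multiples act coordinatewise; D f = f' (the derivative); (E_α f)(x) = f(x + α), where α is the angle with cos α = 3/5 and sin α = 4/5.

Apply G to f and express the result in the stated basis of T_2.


D f = 6sin 2x
D D f = 12cos 2x
D D D f = -24sin 2x
E_alpha f = -5/2 + (21/25)cos 2x + (72/25)sin 2x
(4E_alpha) f = -10 + (84/25)cos 2x + (288/25)sin 2x
(D^3 + 4E_alpha) f = -10 + (84/25)cos 2x - (312/25)sin 2x
D f = 6sin 2x
E_alpha f = -5/2 + (21/25)cos 2x + (72/25)sin 2x
D f = 6sin 2x
(E_alpha + D) f = -5/2 + (21/25)cos 2x + (222/25)sin 2x
((D^3 + 4E_alpha) + D + (E_alpha + D)) f = -25/2 + (21/5)cos 2x + (12/5)sin 2x

the result is g(x) = -25/2 + (21/5)cos 2x + (12/5)sin 2x


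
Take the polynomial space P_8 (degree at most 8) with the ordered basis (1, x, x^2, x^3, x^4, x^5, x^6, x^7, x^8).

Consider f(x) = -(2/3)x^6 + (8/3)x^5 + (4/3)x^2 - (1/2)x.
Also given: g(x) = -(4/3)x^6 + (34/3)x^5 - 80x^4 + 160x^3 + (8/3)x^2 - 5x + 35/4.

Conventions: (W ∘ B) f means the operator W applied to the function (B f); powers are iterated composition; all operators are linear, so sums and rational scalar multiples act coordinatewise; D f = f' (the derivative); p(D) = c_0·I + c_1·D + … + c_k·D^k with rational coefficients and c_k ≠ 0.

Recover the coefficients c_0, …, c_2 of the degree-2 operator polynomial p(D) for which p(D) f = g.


D^0 f = -(2/3)x^6 + (8/3)x^5 + (4/3)x^2 - (1/2)x
D^1 f = -4x^5 + (40/3)x^4 + (8/3)x - 1/2
D^2 f = -20x^4 + (160/3)x^3 + 8/3
matching coefficients of g against c_0 f + c_1 Df + … from the top degree down determines the c_i
solution: c_0 = 2, c_1 = -3/2, c_2 = 3

c_0 = 2, c_1 = -3/2, c_2 = 3


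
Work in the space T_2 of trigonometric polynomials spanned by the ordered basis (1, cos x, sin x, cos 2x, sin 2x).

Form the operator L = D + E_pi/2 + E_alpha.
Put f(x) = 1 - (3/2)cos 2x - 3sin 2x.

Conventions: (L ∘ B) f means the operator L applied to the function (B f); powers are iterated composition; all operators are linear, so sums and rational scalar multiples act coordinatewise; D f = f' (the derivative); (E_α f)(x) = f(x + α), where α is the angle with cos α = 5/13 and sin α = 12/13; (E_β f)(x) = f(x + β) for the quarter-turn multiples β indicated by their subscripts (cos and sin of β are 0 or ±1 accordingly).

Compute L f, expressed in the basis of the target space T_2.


D f = -6cos 2x + 3sin 2x
E_pi/2 f = 1 + (3/2)cos 2x + 3sin 2x
E_alpha f = 1 - (363/338)cos 2x + (537/169)sin 2x
(D + E_pi/2 + E_alpha) f = 2 - (942/169)cos 2x + (1551/169)sin 2x

the result is g(x) = 2 - (942/169)cos 2x + (1551/169)sin 2x


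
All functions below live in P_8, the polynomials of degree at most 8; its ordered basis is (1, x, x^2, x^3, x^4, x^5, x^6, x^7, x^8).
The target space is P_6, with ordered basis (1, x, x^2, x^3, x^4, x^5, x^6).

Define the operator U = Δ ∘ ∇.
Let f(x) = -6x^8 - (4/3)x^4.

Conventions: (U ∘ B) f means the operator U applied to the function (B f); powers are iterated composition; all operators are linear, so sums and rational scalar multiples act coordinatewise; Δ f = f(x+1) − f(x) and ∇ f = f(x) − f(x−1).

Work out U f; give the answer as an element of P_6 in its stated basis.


∇ f = -48x^7 + 168x^6 - 336x^5 + 420x^4 - (1024/3)x^3 + 176x^2 - (160/3)x + 22/3
Δ ∇ f = -336x^6 - 840x^4 - 352x^2 - 44/3

the image equals g(x) = -336x^6 - 840x^4 - 352x^2 - 44/3


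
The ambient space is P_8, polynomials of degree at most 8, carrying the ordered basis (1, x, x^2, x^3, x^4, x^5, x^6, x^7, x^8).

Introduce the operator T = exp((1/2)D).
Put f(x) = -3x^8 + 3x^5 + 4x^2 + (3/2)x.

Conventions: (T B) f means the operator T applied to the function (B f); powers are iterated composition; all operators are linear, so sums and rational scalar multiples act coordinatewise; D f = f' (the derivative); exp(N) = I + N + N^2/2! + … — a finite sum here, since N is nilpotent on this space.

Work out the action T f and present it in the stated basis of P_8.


order-1 term: -12x^7 + (15/2)x^4 + 4x + 3/4
order-2 term: -21x^6 + (15/2)x^3 + 1
order-3 term: -21x^5 + (15/4)x^2
order-4 term: -(105/8)x^4 + (15/16)x
order-5 term: -(21/4)x^3 + 3/32
order-6 term: -(21/16)x^2
order-7 term: -(3/16)x
order-8 term: -3/256
the series for exp((1/2)D) f terminates at order 8
exp((1/2)D) f = -3x^8 - 12x^7 - 21x^6 - 18x^5 - (45/8)x^4 + (9/4)x^3 + (103/16)x^2 + (25/4)x + 469/256

g(x) = -3x^8 - 12x^7 - 21x^6 - 18x^5 - (45/8)x^4 + (9/4)x^3 + (103/16)x^2 + (25/4)x + 469/256


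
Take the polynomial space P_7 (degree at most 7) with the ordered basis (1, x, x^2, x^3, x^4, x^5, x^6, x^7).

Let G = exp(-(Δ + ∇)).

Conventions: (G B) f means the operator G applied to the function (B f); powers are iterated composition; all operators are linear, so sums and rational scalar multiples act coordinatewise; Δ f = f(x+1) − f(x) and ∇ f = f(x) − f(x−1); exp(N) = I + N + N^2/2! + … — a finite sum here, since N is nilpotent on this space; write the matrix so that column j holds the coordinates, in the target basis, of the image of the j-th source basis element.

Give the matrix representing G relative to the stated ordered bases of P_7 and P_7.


image of 1: 1
image of x: x - 2
image of x^2: x^2 - 4x + 4
image of x^3: x^3 - 6x^2 + 12x - 10
image of x^4: x^4 - 8x^3 + 24x^2 - 40x + 32
image of x^5: x^5 - 10x^4 + 40x^3 - 100x^2 + 160x - 114
image of x^6: x^6 - 12x^5 + 60x^4 - 200x^3 + 480x^2 - 684x + 448
image of x^7: x^7 - 14x^6 + 84x^5 - 350x^4 + 1120x^3 - 2394x^2 + 3136x - 1978
each image's coordinates form column j of the matrix

the matrix is [[1, -2, 4, -10, 32, -114, 448, -1978]; [0, 1, -4, 12, -40, 160, -684, 3136]; [0, 0, 1, -6, 24, -100, 480, -2394]; [0, 0, 0, 1, -8, 40, -200, 1120]; [0, 0, 0, 0, 1, -10, 60, -350]; [0, 0, 0, 0, 0, 1, -12, 84]; [0, 0, 0, 0, 0, 0, 1, -14]; [0, 0, 0, 0, 0, 0, 0, 1]] (rows listed top to bottom)


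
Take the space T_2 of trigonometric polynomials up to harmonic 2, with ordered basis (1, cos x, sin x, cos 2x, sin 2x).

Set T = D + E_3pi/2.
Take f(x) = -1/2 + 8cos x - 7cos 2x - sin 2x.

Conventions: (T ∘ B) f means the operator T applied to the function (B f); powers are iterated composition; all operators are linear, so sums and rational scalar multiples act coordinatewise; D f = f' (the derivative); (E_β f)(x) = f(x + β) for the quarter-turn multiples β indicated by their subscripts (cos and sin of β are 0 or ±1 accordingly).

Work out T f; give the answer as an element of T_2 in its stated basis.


D f = -8sin x - 2cos 2x + 14sin 2x
E_3pi/2 f = -1/2 + 8sin x + 7cos 2x + sin 2x
(D + E_3pi/2) f = -1/2 + 5cos 2x + 15sin 2x

g(x) = -1/2 + 5cos 2x + 15sin 2x


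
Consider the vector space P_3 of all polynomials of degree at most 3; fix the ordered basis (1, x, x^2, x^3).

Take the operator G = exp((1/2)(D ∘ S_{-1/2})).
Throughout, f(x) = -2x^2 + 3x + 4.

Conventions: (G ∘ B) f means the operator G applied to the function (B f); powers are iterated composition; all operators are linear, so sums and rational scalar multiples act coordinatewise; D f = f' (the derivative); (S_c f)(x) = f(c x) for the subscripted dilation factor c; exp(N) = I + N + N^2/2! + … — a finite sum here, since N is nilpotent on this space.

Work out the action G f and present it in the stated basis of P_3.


the result is g(x) = -2x^2 + (5/2)x + 53/16

order-1 term: -(1/2)x - 3/4
order-2 term: 1/16
the series for exp((1/2)(D ∘ S_{-1/2})) f terminates at order 2
exp((1/2)(D ∘ S_{-1/2})) f = -2x^2 + (5/2)x + 53/16


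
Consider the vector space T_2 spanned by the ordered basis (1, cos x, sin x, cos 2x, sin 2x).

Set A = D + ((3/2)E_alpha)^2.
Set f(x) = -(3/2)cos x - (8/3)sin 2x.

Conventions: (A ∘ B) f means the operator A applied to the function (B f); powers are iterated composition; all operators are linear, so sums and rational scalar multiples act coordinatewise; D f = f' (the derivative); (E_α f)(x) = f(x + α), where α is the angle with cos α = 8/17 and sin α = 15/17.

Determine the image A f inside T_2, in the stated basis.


g(x) = (4347/2312)cos x + (2487/578)sin x + (54704/250563)cos 2x + (190074/83521)sin 2x

D f = (3/2)sin x - (16/3)cos 2x
E_alpha f = -(12/17)cos x + (45/34)sin x - (640/289)cos 2x + (1288/867)sin 2x
((3/2)E_alpha) f = -(18/17)cos x + (135/68)sin x - (960/289)cos 2x + (644/289)sin 2x
E_alpha ((3/2)E_alpha) f = (1449/1156)cos x + (540/289)sin x + (309120/83521)cos 2x + (126716/83521)sin 2x
((3/2)E_alpha) ((3/2)E_alpha) f = (4347/2312)cos x + (810/289)sin x + (463680/83521)cos 2x + (190074/83521)sin 2x
(D + ((3/2)E_alpha)^2) f = (4347/2312)cos x + (2487/578)sin x + (54704/250563)cos 2x + (190074/83521)sin 2x


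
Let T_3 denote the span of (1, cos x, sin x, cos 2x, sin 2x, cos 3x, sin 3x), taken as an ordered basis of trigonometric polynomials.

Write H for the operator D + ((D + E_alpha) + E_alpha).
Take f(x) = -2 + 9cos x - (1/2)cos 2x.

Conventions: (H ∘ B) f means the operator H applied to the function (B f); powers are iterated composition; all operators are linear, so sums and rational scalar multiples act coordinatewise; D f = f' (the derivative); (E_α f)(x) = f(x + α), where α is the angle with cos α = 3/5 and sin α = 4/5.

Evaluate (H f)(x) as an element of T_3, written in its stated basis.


D f = -9sin x + sin 2x
D f = -9sin x + sin 2x
E_alpha f = -2 + (27/5)cos x - (36/5)sin x + (7/50)cos 2x + (12/25)sin 2x
(D + E_alpha) f = -2 + (27/5)cos x - (81/5)sin x + (7/50)cos 2x + (37/25)sin 2x
E_alpha f = -2 + (27/5)cos x - (36/5)sin x + (7/50)cos 2x + (12/25)sin 2x
((D + E_alpha) + E_alpha) f = -4 + (54/5)cos x - (117/5)sin x + (7/25)cos 2x + (49/25)sin 2x
(D + ((D + E_alpha) + E_alpha)) f = -4 + (54/5)cos x - (162/5)sin x + (7/25)cos 2x + (74/25)sin 2x

the image equals g(x) = -4 + (54/5)cos x - (162/5)sin x + (7/25)cos 2x + (74/25)sin 2x


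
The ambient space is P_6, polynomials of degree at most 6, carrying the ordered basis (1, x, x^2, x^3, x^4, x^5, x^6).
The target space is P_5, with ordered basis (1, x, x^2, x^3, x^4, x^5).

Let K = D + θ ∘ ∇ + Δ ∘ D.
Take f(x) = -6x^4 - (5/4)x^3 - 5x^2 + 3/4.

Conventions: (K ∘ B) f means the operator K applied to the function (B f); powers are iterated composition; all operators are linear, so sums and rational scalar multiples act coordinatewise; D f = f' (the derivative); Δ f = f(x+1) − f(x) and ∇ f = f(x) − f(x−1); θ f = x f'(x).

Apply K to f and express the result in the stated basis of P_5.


g(x) = -96x^3 - (45/4)x^2 - (479/4)x - 151/4

D f = -24x^3 - (15/4)x^2 - 10x
∇ f = -24x^3 + (129/4)x^2 - (121/4)x + 39/4
θ ∇ f = -72x^3 + (129/2)x^2 - (121/4)x
D f = -24x^3 - (15/4)x^2 - 10x
Δ D f = -72x^2 - (159/2)x - 151/4
(D + θ ∘ ∇ + Δ ∘ D) f = -96x^3 - (45/4)x^2 - (479/4)x - 151/4


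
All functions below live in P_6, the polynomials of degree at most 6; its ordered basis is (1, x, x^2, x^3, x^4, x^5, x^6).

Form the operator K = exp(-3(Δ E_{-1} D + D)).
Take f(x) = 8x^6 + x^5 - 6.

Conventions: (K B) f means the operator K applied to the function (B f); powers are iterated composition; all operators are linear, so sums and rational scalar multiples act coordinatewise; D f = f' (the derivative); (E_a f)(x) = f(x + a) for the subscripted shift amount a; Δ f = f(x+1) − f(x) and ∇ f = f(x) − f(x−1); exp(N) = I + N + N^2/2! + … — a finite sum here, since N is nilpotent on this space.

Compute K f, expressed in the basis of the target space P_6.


g(x) = 8x^6 - 143x^5 + 345x^4 + 5790x^3 - 30240x^2 + 9381x + 77184

order-1 term: -144x^5 - 735x^4 + 1380x^3 - 1350x^2 + 660x - 129
order-2 term: 1080x^4 + 8730x^3 + 540x^2 - 17280x + 12600
order-3 term: -4320x^3 - 39150x^2 - 40500x + 38070
order-4 term: 9720x^2 + 78165x + 79380
order-5 term: -11664x - 58563
order-6 term: 5832
the series for exp(-3(Δ E_{-1} D + D)) f terminates at order 6
exp(-3(Δ E_{-1} D + D)) f = 8x^6 - 143x^5 + 345x^4 + 5790x^3 - 30240x^2 + 9381x + 77184


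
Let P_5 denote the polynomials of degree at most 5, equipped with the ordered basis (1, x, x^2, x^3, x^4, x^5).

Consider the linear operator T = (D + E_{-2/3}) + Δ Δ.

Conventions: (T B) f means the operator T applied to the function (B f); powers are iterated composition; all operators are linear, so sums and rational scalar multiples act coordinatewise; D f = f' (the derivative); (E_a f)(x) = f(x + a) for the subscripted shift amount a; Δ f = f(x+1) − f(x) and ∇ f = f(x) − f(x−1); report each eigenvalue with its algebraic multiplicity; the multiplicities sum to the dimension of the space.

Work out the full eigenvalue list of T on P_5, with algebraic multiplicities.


λ = 1 (multiplicity 6)

image of 1: 1
image of x: x + 1/3
image of x^2: x^2 + (2/3)x + 22/9
image of x^3: x^3 + x^2 + (22/3)x + 154/27
image of x^4: x^4 + (4/3)x^3 + (44/3)x^2 + (616/27)x + 1150/81
image of x^5: x^5 + (5/3)x^4 + (220/9)x^3 + (1540/27)x^2 + (5750/81)x + 7258/243
the matrix is upper triangular; its diagonal is (1, 1, 1, 1, 1, 1)
for a triangular matrix the eigenvalues are the diagonal entries, with algebraic multiplicity their repetition count


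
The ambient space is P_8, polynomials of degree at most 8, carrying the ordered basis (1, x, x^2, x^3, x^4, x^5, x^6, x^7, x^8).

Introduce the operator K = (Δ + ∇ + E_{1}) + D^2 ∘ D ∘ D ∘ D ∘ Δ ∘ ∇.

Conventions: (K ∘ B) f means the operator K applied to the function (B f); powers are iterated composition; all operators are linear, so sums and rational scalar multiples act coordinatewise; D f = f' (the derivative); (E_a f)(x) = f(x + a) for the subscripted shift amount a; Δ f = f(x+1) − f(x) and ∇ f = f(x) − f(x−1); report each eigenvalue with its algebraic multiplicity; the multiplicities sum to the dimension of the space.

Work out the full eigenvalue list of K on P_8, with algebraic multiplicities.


λ = 1 (multiplicity 9)

image of 1: 1
image of x: x + 3
image of x^2: x^2 + 6x + 1
image of x^3: x^3 + 9x^2 + 3x + 3
image of x^4: x^4 + 12x^3 + 6x^2 + 12x + 1
image of x^5: x^5 + 15x^4 + 10x^3 + 30x^2 + 5x + 3
image of x^6: x^6 + 18x^5 + 15x^4 + 60x^3 + 15x^2 + 18x + 1
image of x^7: x^7 + 21x^6 + 21x^5 + 105x^4 + 35x^3 + 63x^2 + 7x + 5043
image of x^8: x^8 + 24x^7 + 28x^6 + 168x^5 + 70x^4 + 168x^3 + 28x^2 + 40344x + 1
the matrix is upper triangular; its diagonal is (1, 1, 1, 1, 1, 1, 1, 1, 1)
for a triangular matrix the eigenvalues are the diagonal entries, with algebraic multiplicity their repetition count


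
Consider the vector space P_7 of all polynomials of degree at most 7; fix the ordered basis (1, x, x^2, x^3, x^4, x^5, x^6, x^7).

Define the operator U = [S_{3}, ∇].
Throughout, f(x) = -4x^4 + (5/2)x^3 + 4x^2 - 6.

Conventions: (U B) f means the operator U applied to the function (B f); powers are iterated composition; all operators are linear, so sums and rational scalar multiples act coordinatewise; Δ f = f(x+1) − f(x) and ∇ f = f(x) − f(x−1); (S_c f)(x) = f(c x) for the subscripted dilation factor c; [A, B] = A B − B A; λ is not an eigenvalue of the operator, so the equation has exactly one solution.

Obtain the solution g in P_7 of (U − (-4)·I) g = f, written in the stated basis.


write g with unknown coordinates in the stated basis and equate coefficients in (U − (-4)·I) g = f
solving from the highest basis element down gives g = -x^4 - (427/8)x^3 - (9785/16)x^2 - (15231/16)x + 13399/32
check: U g = 216x^3 + (9801/4)x^2 + (15231/4)x - 13447/8
so U g − (-4)·g = -4x^4 + (5/2)x^3 + 4x^2 - 6 = f ✓

the result is g(x) = -x^4 - (427/8)x^3 - (9785/16)x^2 - (15231/16)x + 13399/32


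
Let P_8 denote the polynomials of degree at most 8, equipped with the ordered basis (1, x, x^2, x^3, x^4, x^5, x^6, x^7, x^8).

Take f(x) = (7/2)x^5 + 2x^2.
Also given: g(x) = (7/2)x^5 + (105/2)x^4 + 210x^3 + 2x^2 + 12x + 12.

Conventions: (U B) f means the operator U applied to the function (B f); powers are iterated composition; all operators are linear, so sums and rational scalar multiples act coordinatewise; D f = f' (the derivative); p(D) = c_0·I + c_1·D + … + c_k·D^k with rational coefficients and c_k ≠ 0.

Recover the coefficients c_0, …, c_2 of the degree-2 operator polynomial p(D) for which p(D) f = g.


D^0 f = (7/2)x^5 + 2x^2
D^1 f = (35/2)x^4 + 4x
D^2 f = 70x^3 + 4
matching coefficients of g against c_0 f + c_1 Df + … from the top degree down determines the c_i
solution: c_0 = 1, c_1 = 3, c_2 = 3

p(D) = I + 3·D + 3·D^2, i.e. c_0 = 1, c_1 = 3, c_2 = 3


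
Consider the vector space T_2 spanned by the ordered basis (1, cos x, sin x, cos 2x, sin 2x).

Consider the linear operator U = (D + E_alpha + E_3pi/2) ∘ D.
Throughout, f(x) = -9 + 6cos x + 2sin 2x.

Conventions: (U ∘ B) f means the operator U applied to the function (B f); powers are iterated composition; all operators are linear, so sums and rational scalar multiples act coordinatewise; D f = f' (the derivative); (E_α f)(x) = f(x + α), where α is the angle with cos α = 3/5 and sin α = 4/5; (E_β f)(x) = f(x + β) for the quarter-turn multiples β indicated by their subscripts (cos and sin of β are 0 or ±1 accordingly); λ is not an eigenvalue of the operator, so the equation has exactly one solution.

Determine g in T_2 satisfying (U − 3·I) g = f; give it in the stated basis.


g(x) = 3 - (57/37)cos x + (9/37)sin x + (128/2153)cos 2x - (446/2153)sin 2x

write g with unknown coordinates in the stated basis and equate coefficients in (U − 3·I) g = f
solving from the highest basis element down gives g = 3 - (57/37)cos x + (9/37)sin x + (128/2153)cos 2x - (446/2153)sin 2x
check: U g = (51/37)cos x + (27/37)sin x + (384/2153)cos 2x + (2968/2153)sin 2x
so U g − 3·g = -9 + 6cos x + 2sin 2x = f ✓


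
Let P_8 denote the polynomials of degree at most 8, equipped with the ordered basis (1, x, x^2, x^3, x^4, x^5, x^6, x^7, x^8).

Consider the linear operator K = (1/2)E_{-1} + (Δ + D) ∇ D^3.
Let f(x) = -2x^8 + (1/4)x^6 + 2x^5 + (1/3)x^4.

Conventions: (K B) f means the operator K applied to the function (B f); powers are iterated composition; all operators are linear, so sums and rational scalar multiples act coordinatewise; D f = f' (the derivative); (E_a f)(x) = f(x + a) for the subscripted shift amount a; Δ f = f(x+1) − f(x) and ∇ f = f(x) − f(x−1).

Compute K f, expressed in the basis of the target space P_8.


the image equals g(x) = -x^8 + 8x^7 - (223/8)x^6 + (225/4)x^5 - (1751/24)x^4 - (160903/6)x^3 + (160999/8)x^2 - (237461/12)x + 89959/24

E_{-1} f = -2x^8 + 16x^7 - (223/4)x^6 + (225/2)x^5 - (1751/12)x^4 + (377/3)x^3 - (281/4)x^2 + (139/6)x - 41/12
((1/2)E_{-1}) f = -x^8 + 8x^7 - (223/8)x^6 + (225/4)x^5 - (1751/24)x^4 + (377/6)x^3 - (281/8)x^2 + (139/12)x - 41/24
D f = -16x^7 + (3/2)x^5 + 10x^4 + (4/3)x^3
D D f = -112x^6 + (15/2)x^4 + 40x^3 + 4x^2
D D D f = -672x^5 + 30x^3 + 120x^2 + 8x
∇ D^3 f = -3360x^4 + 6720x^3 - 6630x^2 + 3510x - 754
Δ ∇ D^3 f = -13440x^3 - 6540x + 240
D ∇ D^3 f = -13440x^3 + 20160x^2 - 13260x + 3510
(Δ + D) ∇ D^3 f = -26880x^3 + 20160x^2 - 19800x + 3750
((1/2)E_{-1} + (Δ + D) ∇ D^3) f = -x^8 + 8x^7 - (223/8)x^6 + (225/4)x^5 - (1751/24)x^4 - (160903/6)x^3 + (160999/8)x^2 - (237461/12)x + 89959/24


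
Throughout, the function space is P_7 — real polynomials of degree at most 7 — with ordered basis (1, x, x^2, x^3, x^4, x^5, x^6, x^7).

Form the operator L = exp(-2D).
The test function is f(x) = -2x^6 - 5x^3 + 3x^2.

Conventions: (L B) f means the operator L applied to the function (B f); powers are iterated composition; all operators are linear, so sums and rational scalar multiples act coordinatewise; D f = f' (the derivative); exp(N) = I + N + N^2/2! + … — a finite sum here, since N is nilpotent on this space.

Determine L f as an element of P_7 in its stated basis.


order-1 term: 24x^5 + 30x^2 - 12x
order-2 term: -120x^4 - 60x + 12
order-3 term: 320x^3 + 40
order-4 term: -480x^2
order-5 term: 384x
order-6 term: -128
the series for exp(-2D) f terminates at order 6
exp(-2D) f = -2x^6 + 24x^5 - 120x^4 + 315x^3 - 447x^2 + 312x - 76

the result is g(x) = -2x^6 + 24x^5 - 120x^4 + 315x^3 - 447x^2 + 312x - 76


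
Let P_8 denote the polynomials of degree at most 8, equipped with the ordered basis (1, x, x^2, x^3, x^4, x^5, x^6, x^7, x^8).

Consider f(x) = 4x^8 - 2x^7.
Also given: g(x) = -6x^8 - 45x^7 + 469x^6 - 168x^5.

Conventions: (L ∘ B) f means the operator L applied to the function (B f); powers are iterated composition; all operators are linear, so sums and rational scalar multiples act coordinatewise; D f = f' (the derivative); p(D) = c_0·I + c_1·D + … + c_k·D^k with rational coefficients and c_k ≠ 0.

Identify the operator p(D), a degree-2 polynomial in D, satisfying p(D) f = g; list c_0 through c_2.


c_0 = -3/2, c_1 = -3/2, c_2 = 2

D^0 f = 4x^8 - 2x^7
D^1 f = 32x^7 - 14x^6
D^2 f = 224x^6 - 84x^5
matching coefficients of g against c_0 f + c_1 Df + … from the top degree down determines the c_i
solution: c_0 = -3/2, c_1 = -3/2, c_2 = 2


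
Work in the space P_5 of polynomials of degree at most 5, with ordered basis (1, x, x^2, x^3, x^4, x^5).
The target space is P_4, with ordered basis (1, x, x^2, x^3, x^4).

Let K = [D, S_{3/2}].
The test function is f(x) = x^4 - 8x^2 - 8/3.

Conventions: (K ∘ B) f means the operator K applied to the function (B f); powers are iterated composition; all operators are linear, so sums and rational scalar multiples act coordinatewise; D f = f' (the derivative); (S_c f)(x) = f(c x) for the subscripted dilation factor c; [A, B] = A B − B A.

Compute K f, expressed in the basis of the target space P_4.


S_{3/2} f = (81/16)x^4 - 18x^2 - 8/3
D S_{3/2} f = (81/4)x^3 - 36x
D f = 4x^3 - 16x
S_{3/2} D f = (27/2)x^3 - 24x
[D, S_{3/2}] f = (27/4)x^3 - 12x

the image equals g(x) = (27/4)x^3 - 12x


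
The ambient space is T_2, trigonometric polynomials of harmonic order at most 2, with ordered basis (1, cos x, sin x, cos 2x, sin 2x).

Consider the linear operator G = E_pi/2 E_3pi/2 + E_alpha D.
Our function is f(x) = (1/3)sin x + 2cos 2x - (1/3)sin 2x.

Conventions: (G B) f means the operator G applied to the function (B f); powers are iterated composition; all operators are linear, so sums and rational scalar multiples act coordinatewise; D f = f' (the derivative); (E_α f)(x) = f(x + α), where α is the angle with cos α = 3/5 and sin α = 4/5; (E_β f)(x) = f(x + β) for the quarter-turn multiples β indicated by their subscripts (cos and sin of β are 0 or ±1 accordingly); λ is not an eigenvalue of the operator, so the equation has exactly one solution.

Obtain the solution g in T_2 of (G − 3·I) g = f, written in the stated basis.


g(x) = -(1/41)cos x - (14/123)sin x - (43/84)cos 2x + (1/84)sin 2x

write g with unknown coordinates in the stated basis and equate coefficients in (G − 3·I) g = f
solving from the highest basis element down gives g = -(1/41)cos x - (14/123)sin x - (43/84)cos 2x + (1/84)sin 2x
check: G g = -(3/41)cos x - (1/123)sin x + (13/28)cos 2x - (25/84)sin 2x
so G g − 3·g = (1/3)sin x + 2cos 2x - (1/3)sin 2x = f ✓


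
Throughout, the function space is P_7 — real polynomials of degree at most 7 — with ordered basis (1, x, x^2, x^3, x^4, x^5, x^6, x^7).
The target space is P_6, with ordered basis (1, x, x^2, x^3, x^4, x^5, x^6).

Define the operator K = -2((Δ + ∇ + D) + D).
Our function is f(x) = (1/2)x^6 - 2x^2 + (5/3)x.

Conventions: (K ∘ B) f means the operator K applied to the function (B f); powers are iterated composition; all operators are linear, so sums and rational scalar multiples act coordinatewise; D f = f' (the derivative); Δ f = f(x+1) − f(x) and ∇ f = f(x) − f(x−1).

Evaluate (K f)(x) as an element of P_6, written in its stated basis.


the result is g(x) = -24x^5 - 40x^3 + 20x - 40/3

Δ f = 3x^5 + (15/2)x^4 + 10x^3 + (15/2)x^2 - x + 1/6
∇ f = 3x^5 - (15/2)x^4 + 10x^3 - (15/2)x^2 - x + 19/6
D f = 3x^5 - 4x + 5/3
(Δ + ∇ + D) f = 9x^5 + 20x^3 - 6x + 5
D f = 3x^5 - 4x + 5/3
((Δ + ∇ + D) + D) f = 12x^5 + 20x^3 - 10x + 20/3
(-2((Δ + ∇ + D) + D)) f = -24x^5 - 40x^3 + 20x - 40/3
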